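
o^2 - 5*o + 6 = (o - 3)*(o - 2)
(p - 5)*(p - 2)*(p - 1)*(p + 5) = p^4 - 3*p^3 - 23*p^2 + 75*p - 50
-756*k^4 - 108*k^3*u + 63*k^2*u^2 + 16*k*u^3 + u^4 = (-3*k + u)*(6*k + u)^2*(7*k + u)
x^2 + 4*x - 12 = (x - 2)*(x + 6)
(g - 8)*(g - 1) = g^2 - 9*g + 8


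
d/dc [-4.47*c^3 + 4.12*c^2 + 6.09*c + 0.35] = -13.41*c^2 + 8.24*c + 6.09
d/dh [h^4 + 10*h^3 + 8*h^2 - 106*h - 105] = 4*h^3 + 30*h^2 + 16*h - 106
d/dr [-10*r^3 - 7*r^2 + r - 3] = -30*r^2 - 14*r + 1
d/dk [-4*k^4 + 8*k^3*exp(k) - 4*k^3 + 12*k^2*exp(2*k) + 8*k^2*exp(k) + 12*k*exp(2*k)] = 8*k^3*exp(k) - 16*k^3 + 24*k^2*exp(2*k) + 32*k^2*exp(k) - 12*k^2 + 48*k*exp(2*k) + 16*k*exp(k) + 12*exp(2*k)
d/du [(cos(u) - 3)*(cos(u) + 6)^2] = -3*(cos(u) + 6)*sin(u)*cos(u)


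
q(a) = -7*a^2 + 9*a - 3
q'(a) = 9 - 14*a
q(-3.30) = -108.93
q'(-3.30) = 55.20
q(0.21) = -1.42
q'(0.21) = 6.06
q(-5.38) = -254.03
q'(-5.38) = 84.32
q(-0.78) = -14.28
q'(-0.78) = 19.92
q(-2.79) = -82.60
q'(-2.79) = 48.06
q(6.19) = -215.50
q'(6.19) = -77.66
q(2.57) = -26.10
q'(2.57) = -26.98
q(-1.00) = -19.00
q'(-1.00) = 23.00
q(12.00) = -903.00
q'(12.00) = -159.00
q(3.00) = -39.00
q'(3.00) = -33.00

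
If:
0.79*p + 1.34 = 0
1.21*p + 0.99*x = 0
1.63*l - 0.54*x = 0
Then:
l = 0.69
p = -1.70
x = 2.07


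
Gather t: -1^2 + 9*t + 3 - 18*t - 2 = -9*t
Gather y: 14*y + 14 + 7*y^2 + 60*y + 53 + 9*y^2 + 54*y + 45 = 16*y^2 + 128*y + 112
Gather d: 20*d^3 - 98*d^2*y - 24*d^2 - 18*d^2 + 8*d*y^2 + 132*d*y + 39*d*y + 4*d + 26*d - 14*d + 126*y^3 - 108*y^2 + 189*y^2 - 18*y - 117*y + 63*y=20*d^3 + d^2*(-98*y - 42) + d*(8*y^2 + 171*y + 16) + 126*y^3 + 81*y^2 - 72*y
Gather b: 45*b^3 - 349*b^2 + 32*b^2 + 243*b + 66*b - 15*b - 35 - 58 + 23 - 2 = 45*b^3 - 317*b^2 + 294*b - 72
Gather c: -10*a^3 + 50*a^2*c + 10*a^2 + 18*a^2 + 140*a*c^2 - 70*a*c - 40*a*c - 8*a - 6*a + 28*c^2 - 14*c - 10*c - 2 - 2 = -10*a^3 + 28*a^2 - 14*a + c^2*(140*a + 28) + c*(50*a^2 - 110*a - 24) - 4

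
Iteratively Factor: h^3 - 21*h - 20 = (h + 1)*(h^2 - h - 20) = (h + 1)*(h + 4)*(h - 5)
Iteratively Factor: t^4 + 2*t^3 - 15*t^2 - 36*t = (t + 3)*(t^3 - t^2 - 12*t) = (t - 4)*(t + 3)*(t^2 + 3*t) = (t - 4)*(t + 3)^2*(t)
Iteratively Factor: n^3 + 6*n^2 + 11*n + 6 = (n + 1)*(n^2 + 5*n + 6) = (n + 1)*(n + 3)*(n + 2)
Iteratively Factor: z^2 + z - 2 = (z + 2)*(z - 1)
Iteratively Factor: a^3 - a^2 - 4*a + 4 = (a - 2)*(a^2 + a - 2) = (a - 2)*(a - 1)*(a + 2)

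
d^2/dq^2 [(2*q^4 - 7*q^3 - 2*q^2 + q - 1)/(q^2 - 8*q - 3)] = 2*(2*q^6 - 48*q^5 + 366*q^4 - 100*q^3 - 417*q^2 - 156*q - 109)/(q^6 - 24*q^5 + 183*q^4 - 368*q^3 - 549*q^2 - 216*q - 27)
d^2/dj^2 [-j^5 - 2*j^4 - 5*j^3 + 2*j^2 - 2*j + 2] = -20*j^3 - 24*j^2 - 30*j + 4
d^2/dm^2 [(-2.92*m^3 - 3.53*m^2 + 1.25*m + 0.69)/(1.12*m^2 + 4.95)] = (3.5527136788005e-15*m^4 + 35.51296*m^3 + 122.615136*m^2 - 470.8638*m - 180.63837)/(1.404928*m^6 + 18.62784*m^4 + 82.3284*m^2 + 121.287375)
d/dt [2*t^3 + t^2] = 2*t*(3*t + 1)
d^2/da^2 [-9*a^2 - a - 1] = -18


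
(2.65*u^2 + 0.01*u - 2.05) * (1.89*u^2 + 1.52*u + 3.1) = 5.0085*u^4 + 4.0469*u^3 + 4.3557*u^2 - 3.085*u - 6.355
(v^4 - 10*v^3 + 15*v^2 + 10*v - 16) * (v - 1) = v^5 - 11*v^4 + 25*v^3 - 5*v^2 - 26*v + 16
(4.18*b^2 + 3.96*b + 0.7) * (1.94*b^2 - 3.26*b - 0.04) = 8.1092*b^4 - 5.9444*b^3 - 11.7188*b^2 - 2.4404*b - 0.028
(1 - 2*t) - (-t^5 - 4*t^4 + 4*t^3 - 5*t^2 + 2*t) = t^5 + 4*t^4 - 4*t^3 + 5*t^2 - 4*t + 1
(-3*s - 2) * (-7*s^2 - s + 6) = 21*s^3 + 17*s^2 - 16*s - 12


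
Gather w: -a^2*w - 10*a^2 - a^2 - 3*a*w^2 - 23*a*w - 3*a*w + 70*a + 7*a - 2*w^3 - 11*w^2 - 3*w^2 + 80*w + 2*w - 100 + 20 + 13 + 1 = -11*a^2 + 77*a - 2*w^3 + w^2*(-3*a - 14) + w*(-a^2 - 26*a + 82) - 66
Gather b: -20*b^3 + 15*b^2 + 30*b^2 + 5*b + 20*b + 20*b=-20*b^3 + 45*b^2 + 45*b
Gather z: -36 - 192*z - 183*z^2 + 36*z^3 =36*z^3 - 183*z^2 - 192*z - 36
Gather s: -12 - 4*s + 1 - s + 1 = -5*s - 10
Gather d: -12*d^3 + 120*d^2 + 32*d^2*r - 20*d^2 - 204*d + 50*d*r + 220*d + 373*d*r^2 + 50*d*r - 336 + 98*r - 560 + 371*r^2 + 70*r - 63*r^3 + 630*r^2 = -12*d^3 + d^2*(32*r + 100) + d*(373*r^2 + 100*r + 16) - 63*r^3 + 1001*r^2 + 168*r - 896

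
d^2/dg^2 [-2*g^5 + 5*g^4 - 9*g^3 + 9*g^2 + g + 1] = -40*g^3 + 60*g^2 - 54*g + 18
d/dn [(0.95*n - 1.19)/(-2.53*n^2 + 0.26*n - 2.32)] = (2.4035*n^2 - 6.0214*n - 1.8946)/(6.4009*n^4 - 1.3156*n^3 + 11.8068*n^2 - 1.2064*n + 5.3824)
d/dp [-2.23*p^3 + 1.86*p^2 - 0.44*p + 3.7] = -6.69*p^2 + 3.72*p - 0.44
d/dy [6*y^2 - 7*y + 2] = 12*y - 7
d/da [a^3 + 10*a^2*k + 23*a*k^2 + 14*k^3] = 3*a^2 + 20*a*k + 23*k^2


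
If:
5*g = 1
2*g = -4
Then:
No Solution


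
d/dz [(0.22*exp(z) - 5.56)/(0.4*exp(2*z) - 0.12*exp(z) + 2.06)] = (-0.088*exp(2*z) + 4.448*exp(z) - 0.214)*exp(z)/(0.16*exp(4*z) - 0.096*exp(3*z) + 1.6624*exp(2*z) - 0.4944*exp(z) + 4.2436)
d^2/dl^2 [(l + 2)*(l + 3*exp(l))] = 3*l*exp(l) + 12*exp(l) + 2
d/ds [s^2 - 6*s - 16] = 2*s - 6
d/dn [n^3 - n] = 3*n^2 - 1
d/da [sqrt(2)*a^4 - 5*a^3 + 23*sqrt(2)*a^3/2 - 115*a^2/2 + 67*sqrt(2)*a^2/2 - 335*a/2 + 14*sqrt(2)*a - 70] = 4*sqrt(2)*a^3 - 15*a^2 + 69*sqrt(2)*a^2/2 - 115*a + 67*sqrt(2)*a - 335/2 + 14*sqrt(2)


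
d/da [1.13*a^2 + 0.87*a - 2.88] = 2.26*a + 0.87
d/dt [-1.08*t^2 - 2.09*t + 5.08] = -2.16*t - 2.09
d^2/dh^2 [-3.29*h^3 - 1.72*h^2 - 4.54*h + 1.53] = -19.74*h - 3.44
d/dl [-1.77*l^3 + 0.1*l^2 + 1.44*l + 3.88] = -5.31*l^2 + 0.2*l + 1.44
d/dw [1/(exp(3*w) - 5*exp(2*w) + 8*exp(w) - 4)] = (-3*exp(2*w) + 10*exp(w) - 8)*exp(w)/(exp(3*w) - 5*exp(2*w) + 8*exp(w) - 4)^2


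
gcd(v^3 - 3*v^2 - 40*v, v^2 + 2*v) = v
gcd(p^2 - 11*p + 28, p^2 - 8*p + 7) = p - 7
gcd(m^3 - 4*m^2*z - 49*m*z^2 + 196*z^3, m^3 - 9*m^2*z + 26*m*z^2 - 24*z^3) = -m + 4*z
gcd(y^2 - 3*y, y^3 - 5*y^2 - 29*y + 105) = y - 3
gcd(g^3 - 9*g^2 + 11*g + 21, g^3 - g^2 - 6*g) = g - 3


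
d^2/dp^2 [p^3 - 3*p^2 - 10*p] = 6*p - 6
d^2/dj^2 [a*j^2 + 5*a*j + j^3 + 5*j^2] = 2*a + 6*j + 10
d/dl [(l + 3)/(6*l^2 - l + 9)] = (6*l^2 - l - (l + 3)*(12*l - 1) + 9)/(6*l^2 - l + 9)^2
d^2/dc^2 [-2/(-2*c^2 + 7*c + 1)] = 4*(4*c^2 - 14*c - (4*c - 7)^2 - 2)/(-2*c^2 + 7*c + 1)^3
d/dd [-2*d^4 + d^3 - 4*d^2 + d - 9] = -8*d^3 + 3*d^2 - 8*d + 1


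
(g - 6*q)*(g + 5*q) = g^2 - g*q - 30*q^2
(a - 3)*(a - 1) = a^2 - 4*a + 3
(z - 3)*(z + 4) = z^2 + z - 12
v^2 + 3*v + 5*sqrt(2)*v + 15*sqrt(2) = (v + 3)*(v + 5*sqrt(2))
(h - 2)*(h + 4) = h^2 + 2*h - 8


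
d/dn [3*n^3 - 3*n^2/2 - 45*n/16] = 9*n^2 - 3*n - 45/16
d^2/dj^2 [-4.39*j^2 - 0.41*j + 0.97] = -8.78000000000000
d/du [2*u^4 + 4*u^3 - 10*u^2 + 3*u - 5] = 8*u^3 + 12*u^2 - 20*u + 3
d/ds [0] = 0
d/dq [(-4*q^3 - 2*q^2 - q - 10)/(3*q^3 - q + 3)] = (6*q^4 + 14*q^3 + 56*q^2 - 12*q - 13)/(9*q^6 - 6*q^4 + 18*q^3 + q^2 - 6*q + 9)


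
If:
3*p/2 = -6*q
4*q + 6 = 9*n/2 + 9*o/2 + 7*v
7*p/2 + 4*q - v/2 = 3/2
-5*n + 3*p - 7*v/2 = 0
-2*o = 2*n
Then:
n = -3/40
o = 3/40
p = 3/4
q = -3/16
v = 3/4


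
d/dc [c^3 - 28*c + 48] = 3*c^2 - 28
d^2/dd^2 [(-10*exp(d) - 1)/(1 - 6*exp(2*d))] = (360*exp(4*d) + 144*exp(3*d) + 360*exp(2*d) + 24*exp(d) + 10)*exp(d)/(216*exp(6*d) - 108*exp(4*d) + 18*exp(2*d) - 1)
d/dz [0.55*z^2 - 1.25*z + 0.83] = 1.1*z - 1.25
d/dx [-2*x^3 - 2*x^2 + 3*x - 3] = -6*x^2 - 4*x + 3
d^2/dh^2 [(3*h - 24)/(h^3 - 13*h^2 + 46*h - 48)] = 6*(3*h^2 - 15*h + 19)/(h^6 - 15*h^5 + 93*h^4 - 305*h^3 + 558*h^2 - 540*h + 216)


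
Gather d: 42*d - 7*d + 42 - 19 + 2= 35*d + 25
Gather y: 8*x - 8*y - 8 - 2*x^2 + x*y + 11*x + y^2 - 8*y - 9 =-2*x^2 + 19*x + y^2 + y*(x - 16) - 17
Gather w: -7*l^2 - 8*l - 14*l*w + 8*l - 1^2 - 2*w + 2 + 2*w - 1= -7*l^2 - 14*l*w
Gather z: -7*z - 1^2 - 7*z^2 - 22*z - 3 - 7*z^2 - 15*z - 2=-14*z^2 - 44*z - 6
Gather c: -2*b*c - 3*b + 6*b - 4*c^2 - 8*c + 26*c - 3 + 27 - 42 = 3*b - 4*c^2 + c*(18 - 2*b) - 18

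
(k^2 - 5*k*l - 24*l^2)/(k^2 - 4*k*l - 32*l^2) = (k + 3*l)/(k + 4*l)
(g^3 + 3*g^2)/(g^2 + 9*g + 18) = g^2/(g + 6)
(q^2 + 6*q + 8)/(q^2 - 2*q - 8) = (q + 4)/(q - 4)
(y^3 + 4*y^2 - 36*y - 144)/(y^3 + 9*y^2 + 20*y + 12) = (y^2 - 2*y - 24)/(y^2 + 3*y + 2)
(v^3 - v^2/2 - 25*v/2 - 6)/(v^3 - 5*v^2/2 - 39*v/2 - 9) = (v - 4)/(v - 6)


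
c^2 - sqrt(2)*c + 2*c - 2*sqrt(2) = (c + 2)*(c - sqrt(2))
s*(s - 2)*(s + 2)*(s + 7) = s^4 + 7*s^3 - 4*s^2 - 28*s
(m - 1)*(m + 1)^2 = m^3 + m^2 - m - 1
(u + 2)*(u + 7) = u^2 + 9*u + 14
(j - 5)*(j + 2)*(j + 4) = j^3 + j^2 - 22*j - 40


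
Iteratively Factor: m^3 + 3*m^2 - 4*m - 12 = (m - 2)*(m^2 + 5*m + 6) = (m - 2)*(m + 3)*(m + 2)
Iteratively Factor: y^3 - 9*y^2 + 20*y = (y - 5)*(y^2 - 4*y) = (y - 5)*(y - 4)*(y)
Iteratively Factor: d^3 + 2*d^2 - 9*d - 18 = (d + 3)*(d^2 - d - 6) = (d - 3)*(d + 3)*(d + 2)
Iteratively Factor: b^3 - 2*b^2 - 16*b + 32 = (b - 4)*(b^2 + 2*b - 8) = (b - 4)*(b - 2)*(b + 4)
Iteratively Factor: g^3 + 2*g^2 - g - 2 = (g + 1)*(g^2 + g - 2) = (g + 1)*(g + 2)*(g - 1)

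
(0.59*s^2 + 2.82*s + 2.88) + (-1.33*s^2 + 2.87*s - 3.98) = -0.74*s^2 + 5.69*s - 1.1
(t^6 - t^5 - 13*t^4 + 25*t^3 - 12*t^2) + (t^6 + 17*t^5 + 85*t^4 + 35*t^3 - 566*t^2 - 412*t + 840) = 2*t^6 + 16*t^5 + 72*t^4 + 60*t^3 - 578*t^2 - 412*t + 840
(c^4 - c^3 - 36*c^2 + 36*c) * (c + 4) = c^5 + 3*c^4 - 40*c^3 - 108*c^2 + 144*c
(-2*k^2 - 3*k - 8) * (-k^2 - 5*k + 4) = 2*k^4 + 13*k^3 + 15*k^2 + 28*k - 32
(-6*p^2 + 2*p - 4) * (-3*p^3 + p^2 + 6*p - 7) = 18*p^5 - 12*p^4 - 22*p^3 + 50*p^2 - 38*p + 28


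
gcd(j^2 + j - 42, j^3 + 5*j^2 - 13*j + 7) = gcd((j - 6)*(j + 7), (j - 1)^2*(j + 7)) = j + 7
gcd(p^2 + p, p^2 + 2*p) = p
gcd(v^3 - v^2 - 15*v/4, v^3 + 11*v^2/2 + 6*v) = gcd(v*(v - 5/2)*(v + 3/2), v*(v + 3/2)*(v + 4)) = v^2 + 3*v/2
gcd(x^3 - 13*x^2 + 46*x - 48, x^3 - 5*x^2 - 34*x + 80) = x^2 - 10*x + 16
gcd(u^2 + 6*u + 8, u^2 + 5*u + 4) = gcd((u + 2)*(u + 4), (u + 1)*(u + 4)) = u + 4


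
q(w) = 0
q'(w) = 0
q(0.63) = 0.00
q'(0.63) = 0.00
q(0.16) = 0.00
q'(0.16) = 0.00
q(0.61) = 0.00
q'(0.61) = 0.00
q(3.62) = 0.00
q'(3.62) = 0.00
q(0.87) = 0.00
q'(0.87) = 0.00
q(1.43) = 0.00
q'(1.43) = 0.00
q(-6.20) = 0.00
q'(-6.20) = 0.00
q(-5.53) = 0.00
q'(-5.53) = 0.00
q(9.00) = 0.00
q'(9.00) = 0.00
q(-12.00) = 0.00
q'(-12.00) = 0.00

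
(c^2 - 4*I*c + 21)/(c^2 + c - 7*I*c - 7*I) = (c + 3*I)/(c + 1)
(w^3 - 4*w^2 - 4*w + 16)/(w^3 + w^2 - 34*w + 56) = (w + 2)/(w + 7)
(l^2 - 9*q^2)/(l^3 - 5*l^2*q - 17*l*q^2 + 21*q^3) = (l - 3*q)/(l^2 - 8*l*q + 7*q^2)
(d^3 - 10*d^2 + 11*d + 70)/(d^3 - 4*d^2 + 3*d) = (d^3 - 10*d^2 + 11*d + 70)/(d*(d^2 - 4*d + 3))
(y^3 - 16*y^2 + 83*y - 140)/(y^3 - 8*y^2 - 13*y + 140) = (y - 4)/(y + 4)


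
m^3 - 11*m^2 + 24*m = m*(m - 8)*(m - 3)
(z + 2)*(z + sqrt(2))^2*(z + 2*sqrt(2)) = z^4 + 2*z^3 + 4*sqrt(2)*z^3 + 10*z^2 + 8*sqrt(2)*z^2 + 4*sqrt(2)*z + 20*z + 8*sqrt(2)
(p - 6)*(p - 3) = p^2 - 9*p + 18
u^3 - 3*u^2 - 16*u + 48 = (u - 4)*(u - 3)*(u + 4)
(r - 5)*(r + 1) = r^2 - 4*r - 5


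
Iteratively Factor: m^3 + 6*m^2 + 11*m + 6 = (m + 3)*(m^2 + 3*m + 2) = (m + 2)*(m + 3)*(m + 1)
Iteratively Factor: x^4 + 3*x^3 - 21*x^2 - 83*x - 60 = (x + 4)*(x^3 - x^2 - 17*x - 15) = (x + 1)*(x + 4)*(x^2 - 2*x - 15) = (x - 5)*(x + 1)*(x + 4)*(x + 3)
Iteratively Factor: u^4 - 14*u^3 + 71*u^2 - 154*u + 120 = (u - 3)*(u^3 - 11*u^2 + 38*u - 40) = (u - 3)*(u - 2)*(u^2 - 9*u + 20) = (u - 4)*(u - 3)*(u - 2)*(u - 5)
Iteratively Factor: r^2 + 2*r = (r)*(r + 2)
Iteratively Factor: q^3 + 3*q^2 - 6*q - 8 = (q - 2)*(q^2 + 5*q + 4) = (q - 2)*(q + 1)*(q + 4)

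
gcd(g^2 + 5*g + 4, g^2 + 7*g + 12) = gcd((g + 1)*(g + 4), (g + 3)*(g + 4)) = g + 4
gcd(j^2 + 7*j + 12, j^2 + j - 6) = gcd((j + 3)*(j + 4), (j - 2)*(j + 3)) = j + 3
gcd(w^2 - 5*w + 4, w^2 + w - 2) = w - 1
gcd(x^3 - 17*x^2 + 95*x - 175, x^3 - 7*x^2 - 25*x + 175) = x^2 - 12*x + 35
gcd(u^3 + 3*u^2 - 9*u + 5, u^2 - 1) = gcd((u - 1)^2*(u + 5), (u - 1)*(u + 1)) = u - 1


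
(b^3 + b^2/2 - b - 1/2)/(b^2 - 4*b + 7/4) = 2*(2*b^3 + b^2 - 2*b - 1)/(4*b^2 - 16*b + 7)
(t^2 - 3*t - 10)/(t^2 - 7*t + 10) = (t + 2)/(t - 2)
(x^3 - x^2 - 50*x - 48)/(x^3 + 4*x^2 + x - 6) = (x^3 - x^2 - 50*x - 48)/(x^3 + 4*x^2 + x - 6)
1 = 1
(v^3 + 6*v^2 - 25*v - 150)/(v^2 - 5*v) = v + 11 + 30/v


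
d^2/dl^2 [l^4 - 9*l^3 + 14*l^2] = 12*l^2 - 54*l + 28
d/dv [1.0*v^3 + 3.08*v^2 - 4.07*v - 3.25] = 3.0*v^2 + 6.16*v - 4.07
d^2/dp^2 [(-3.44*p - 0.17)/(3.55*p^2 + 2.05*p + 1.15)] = (-(3.44*p + 0.17)*(7.1*p + 2.05)*(14.2*p + 4.1) + (73.272*p + 15.311)*(3.55*p^2 + 2.05*p + 1.15))/(3.55*p^2 + 2.05*p + 1.15)^3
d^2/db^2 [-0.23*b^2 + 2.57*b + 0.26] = -0.460000000000000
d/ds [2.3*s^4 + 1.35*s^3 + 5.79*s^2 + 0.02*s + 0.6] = 9.2*s^3 + 4.05*s^2 + 11.58*s + 0.02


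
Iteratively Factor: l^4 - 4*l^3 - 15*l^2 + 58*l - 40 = (l + 4)*(l^3 - 8*l^2 + 17*l - 10) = (l - 2)*(l + 4)*(l^2 - 6*l + 5) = (l - 2)*(l - 1)*(l + 4)*(l - 5)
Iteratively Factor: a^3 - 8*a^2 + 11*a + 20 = (a + 1)*(a^2 - 9*a + 20) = (a - 5)*(a + 1)*(a - 4)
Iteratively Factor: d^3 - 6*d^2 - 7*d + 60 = (d + 3)*(d^2 - 9*d + 20) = (d - 4)*(d + 3)*(d - 5)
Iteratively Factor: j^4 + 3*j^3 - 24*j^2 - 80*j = (j)*(j^3 + 3*j^2 - 24*j - 80) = j*(j + 4)*(j^2 - j - 20) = j*(j - 5)*(j + 4)*(j + 4)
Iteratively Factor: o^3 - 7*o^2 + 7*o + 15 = (o - 3)*(o^2 - 4*o - 5) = (o - 5)*(o - 3)*(o + 1)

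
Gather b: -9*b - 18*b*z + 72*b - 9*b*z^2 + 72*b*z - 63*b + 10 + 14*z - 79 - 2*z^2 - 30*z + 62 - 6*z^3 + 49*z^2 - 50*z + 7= b*(-9*z^2 + 54*z) - 6*z^3 + 47*z^2 - 66*z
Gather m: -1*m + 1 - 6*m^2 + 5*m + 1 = -6*m^2 + 4*m + 2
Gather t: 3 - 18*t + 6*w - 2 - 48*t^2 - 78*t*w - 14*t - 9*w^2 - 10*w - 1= -48*t^2 + t*(-78*w - 32) - 9*w^2 - 4*w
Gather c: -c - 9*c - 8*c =-18*c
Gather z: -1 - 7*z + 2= 1 - 7*z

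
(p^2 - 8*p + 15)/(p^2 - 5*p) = (p - 3)/p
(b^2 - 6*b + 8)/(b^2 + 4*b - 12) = (b - 4)/(b + 6)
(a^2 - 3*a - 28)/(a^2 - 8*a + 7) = (a + 4)/(a - 1)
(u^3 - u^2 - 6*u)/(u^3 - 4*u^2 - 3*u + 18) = u/(u - 3)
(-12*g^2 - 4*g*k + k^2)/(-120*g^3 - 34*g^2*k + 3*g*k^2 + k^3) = (2*g + k)/(20*g^2 + 9*g*k + k^2)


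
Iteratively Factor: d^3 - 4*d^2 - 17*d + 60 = (d + 4)*(d^2 - 8*d + 15) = (d - 5)*(d + 4)*(d - 3)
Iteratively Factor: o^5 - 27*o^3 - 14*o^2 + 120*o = (o)*(o^4 - 27*o^2 - 14*o + 120) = o*(o - 2)*(o^3 + 2*o^2 - 23*o - 60) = o*(o - 2)*(o + 3)*(o^2 - o - 20) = o*(o - 2)*(o + 3)*(o + 4)*(o - 5)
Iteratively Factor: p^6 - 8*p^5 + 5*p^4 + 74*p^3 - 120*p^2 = (p - 2)*(p^5 - 6*p^4 - 7*p^3 + 60*p^2) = p*(p - 2)*(p^4 - 6*p^3 - 7*p^2 + 60*p) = p*(p - 2)*(p + 3)*(p^3 - 9*p^2 + 20*p) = p*(p - 4)*(p - 2)*(p + 3)*(p^2 - 5*p) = p^2*(p - 4)*(p - 2)*(p + 3)*(p - 5)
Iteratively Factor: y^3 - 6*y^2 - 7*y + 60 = (y + 3)*(y^2 - 9*y + 20) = (y - 4)*(y + 3)*(y - 5)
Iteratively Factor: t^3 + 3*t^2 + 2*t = (t + 1)*(t^2 + 2*t) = t*(t + 1)*(t + 2)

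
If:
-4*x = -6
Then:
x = 3/2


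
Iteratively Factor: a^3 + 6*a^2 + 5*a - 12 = (a + 4)*(a^2 + 2*a - 3) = (a - 1)*(a + 4)*(a + 3)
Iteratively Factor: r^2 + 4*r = (r)*(r + 4)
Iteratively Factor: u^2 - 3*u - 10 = (u - 5)*(u + 2)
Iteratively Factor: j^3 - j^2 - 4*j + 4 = (j - 2)*(j^2 + j - 2) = (j - 2)*(j + 2)*(j - 1)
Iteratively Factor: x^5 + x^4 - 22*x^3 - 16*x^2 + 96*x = (x - 2)*(x^4 + 3*x^3 - 16*x^2 - 48*x) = x*(x - 2)*(x^3 + 3*x^2 - 16*x - 48) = x*(x - 2)*(x + 4)*(x^2 - x - 12) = x*(x - 4)*(x - 2)*(x + 4)*(x + 3)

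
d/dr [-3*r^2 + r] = 1 - 6*r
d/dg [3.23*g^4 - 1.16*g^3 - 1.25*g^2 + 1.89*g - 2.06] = 12.92*g^3 - 3.48*g^2 - 2.5*g + 1.89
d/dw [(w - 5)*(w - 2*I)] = 2*w - 5 - 2*I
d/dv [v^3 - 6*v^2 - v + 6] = 3*v^2 - 12*v - 1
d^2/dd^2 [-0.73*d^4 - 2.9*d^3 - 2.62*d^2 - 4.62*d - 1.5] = -8.76*d^2 - 17.4*d - 5.24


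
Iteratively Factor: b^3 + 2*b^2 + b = (b + 1)*(b^2 + b) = (b + 1)^2*(b)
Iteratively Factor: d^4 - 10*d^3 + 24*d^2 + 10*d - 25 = (d - 5)*(d^3 - 5*d^2 - d + 5) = (d - 5)*(d - 1)*(d^2 - 4*d - 5) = (d - 5)*(d - 1)*(d + 1)*(d - 5)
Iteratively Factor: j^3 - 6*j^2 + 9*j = (j - 3)*(j^2 - 3*j) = (j - 3)^2*(j)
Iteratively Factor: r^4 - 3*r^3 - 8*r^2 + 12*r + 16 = (r - 4)*(r^3 + r^2 - 4*r - 4) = (r - 4)*(r + 1)*(r^2 - 4) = (r - 4)*(r + 1)*(r + 2)*(r - 2)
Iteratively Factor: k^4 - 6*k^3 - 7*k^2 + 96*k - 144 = (k + 4)*(k^3 - 10*k^2 + 33*k - 36) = (k - 4)*(k + 4)*(k^2 - 6*k + 9) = (k - 4)*(k - 3)*(k + 4)*(k - 3)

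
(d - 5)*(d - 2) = d^2 - 7*d + 10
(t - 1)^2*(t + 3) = t^3 + t^2 - 5*t + 3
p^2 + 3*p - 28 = (p - 4)*(p + 7)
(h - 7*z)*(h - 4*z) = h^2 - 11*h*z + 28*z^2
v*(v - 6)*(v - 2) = v^3 - 8*v^2 + 12*v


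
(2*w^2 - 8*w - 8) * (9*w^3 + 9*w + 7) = 18*w^5 - 72*w^4 - 54*w^3 - 58*w^2 - 128*w - 56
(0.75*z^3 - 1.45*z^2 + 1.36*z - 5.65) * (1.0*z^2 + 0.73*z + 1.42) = 0.75*z^5 - 0.9025*z^4 + 1.3665*z^3 - 6.7162*z^2 - 2.1933*z - 8.023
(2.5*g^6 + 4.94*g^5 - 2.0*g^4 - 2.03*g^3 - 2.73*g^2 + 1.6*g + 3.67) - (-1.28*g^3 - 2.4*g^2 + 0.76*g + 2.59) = 2.5*g^6 + 4.94*g^5 - 2.0*g^4 - 0.75*g^3 - 0.33*g^2 + 0.84*g + 1.08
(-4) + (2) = -2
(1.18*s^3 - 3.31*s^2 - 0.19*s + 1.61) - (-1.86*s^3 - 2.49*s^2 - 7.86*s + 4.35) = 3.04*s^3 - 0.82*s^2 + 7.67*s - 2.74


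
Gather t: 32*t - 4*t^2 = -4*t^2 + 32*t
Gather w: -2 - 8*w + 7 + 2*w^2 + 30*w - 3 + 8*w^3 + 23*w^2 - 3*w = 8*w^3 + 25*w^2 + 19*w + 2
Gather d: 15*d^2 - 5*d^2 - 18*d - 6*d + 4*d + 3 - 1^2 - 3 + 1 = 10*d^2 - 20*d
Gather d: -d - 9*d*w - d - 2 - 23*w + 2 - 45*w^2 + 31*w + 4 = d*(-9*w - 2) - 45*w^2 + 8*w + 4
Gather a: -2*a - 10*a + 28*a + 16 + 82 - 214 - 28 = 16*a - 144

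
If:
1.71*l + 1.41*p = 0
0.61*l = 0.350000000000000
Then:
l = 0.57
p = -0.70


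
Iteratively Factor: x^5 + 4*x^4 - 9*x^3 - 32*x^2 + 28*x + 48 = (x + 4)*(x^4 - 9*x^2 + 4*x + 12) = (x - 2)*(x + 4)*(x^3 + 2*x^2 - 5*x - 6) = (x - 2)*(x + 1)*(x + 4)*(x^2 + x - 6) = (x - 2)*(x + 1)*(x + 3)*(x + 4)*(x - 2)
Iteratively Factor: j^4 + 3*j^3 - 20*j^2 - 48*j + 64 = (j + 4)*(j^3 - j^2 - 16*j + 16) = (j + 4)^2*(j^2 - 5*j + 4) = (j - 4)*(j + 4)^2*(j - 1)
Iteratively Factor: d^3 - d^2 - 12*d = (d + 3)*(d^2 - 4*d) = (d - 4)*(d + 3)*(d)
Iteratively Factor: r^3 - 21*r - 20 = (r - 5)*(r^2 + 5*r + 4) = (r - 5)*(r + 1)*(r + 4)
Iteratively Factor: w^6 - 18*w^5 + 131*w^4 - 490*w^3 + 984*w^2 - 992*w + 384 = (w - 4)*(w^5 - 14*w^4 + 75*w^3 - 190*w^2 + 224*w - 96) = (w - 4)^2*(w^4 - 10*w^3 + 35*w^2 - 50*w + 24) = (w - 4)^3*(w^3 - 6*w^2 + 11*w - 6) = (w - 4)^3*(w - 3)*(w^2 - 3*w + 2) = (w - 4)^3*(w - 3)*(w - 1)*(w - 2)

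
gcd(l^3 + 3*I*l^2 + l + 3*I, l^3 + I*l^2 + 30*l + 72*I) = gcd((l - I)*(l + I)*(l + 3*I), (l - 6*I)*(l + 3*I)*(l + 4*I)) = l + 3*I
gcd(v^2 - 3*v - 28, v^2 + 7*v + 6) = 1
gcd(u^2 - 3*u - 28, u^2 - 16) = u + 4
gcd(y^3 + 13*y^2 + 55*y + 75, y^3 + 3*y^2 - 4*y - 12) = y + 3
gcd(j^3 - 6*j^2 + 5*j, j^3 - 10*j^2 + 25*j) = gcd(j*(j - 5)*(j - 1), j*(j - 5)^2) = j^2 - 5*j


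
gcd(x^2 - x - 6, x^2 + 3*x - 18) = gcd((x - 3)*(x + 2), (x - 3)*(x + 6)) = x - 3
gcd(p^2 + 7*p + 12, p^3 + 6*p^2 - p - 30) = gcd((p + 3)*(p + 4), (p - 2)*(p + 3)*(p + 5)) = p + 3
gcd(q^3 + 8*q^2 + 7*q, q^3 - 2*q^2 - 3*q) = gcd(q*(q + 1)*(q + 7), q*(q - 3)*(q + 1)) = q^2 + q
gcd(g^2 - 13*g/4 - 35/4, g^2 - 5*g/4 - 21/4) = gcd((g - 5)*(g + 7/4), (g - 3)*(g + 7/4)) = g + 7/4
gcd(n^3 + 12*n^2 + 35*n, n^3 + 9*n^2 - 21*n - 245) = n + 7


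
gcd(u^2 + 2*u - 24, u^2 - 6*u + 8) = u - 4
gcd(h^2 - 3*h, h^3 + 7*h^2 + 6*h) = h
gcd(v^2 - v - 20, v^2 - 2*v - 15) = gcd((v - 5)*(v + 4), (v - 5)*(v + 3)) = v - 5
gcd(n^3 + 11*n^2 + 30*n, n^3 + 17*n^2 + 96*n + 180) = n^2 + 11*n + 30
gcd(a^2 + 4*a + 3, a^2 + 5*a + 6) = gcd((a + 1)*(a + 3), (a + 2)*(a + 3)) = a + 3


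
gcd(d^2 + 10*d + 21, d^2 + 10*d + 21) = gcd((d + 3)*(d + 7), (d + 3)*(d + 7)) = d^2 + 10*d + 21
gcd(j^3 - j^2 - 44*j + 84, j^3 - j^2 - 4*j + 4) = j - 2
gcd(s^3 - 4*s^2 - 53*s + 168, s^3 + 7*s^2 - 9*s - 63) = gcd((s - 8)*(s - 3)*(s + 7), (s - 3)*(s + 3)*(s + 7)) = s^2 + 4*s - 21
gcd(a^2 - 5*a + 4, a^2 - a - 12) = a - 4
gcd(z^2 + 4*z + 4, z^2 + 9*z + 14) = z + 2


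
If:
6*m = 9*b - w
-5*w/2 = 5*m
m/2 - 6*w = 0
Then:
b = 0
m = 0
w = 0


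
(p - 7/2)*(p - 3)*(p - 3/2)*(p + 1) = p^4 - 7*p^3 + 49*p^2/4 + 9*p/2 - 63/4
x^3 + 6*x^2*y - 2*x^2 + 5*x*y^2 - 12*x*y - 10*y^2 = (x - 2)*(x + y)*(x + 5*y)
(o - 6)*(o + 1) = o^2 - 5*o - 6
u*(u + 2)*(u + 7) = u^3 + 9*u^2 + 14*u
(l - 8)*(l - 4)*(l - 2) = l^3 - 14*l^2 + 56*l - 64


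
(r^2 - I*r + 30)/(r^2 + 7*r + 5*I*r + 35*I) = (r - 6*I)/(r + 7)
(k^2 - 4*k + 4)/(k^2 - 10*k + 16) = (k - 2)/(k - 8)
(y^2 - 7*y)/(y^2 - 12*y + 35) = y/(y - 5)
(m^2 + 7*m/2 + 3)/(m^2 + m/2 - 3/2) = (m + 2)/(m - 1)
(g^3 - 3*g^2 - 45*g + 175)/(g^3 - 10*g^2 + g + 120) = (g^2 + 2*g - 35)/(g^2 - 5*g - 24)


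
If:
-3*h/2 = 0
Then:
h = 0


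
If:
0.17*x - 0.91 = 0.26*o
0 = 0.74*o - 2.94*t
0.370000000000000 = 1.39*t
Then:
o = 1.06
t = 0.27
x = 6.97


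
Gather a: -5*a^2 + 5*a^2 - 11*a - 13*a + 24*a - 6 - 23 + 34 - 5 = 0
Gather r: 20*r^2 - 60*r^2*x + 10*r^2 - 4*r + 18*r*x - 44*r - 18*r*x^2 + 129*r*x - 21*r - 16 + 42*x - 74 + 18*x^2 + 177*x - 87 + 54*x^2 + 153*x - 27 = r^2*(30 - 60*x) + r*(-18*x^2 + 147*x - 69) + 72*x^2 + 372*x - 204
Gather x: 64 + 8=72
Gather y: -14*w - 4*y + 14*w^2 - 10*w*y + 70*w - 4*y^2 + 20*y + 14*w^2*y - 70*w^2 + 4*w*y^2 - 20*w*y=-56*w^2 + 56*w + y^2*(4*w - 4) + y*(14*w^2 - 30*w + 16)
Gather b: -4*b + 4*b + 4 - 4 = 0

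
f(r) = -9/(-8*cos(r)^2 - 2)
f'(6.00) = -0.44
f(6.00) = 0.96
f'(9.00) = -0.72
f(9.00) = 1.04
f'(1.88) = -5.56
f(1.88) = 3.28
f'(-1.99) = 4.84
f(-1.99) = 2.71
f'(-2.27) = 2.51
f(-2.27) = 1.69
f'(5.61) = -1.48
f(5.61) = 1.31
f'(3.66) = 0.96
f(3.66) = 1.12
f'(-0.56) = -1.08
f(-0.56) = 1.16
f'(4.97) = -5.59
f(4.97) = 3.57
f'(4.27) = 4.64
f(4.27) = 2.60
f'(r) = 144*sin(r)*cos(r)/(-8*cos(r)^2 - 2)^2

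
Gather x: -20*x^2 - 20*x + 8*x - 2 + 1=-20*x^2 - 12*x - 1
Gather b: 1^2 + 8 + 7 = 16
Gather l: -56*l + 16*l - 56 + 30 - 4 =-40*l - 30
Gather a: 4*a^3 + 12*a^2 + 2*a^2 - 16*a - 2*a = 4*a^3 + 14*a^2 - 18*a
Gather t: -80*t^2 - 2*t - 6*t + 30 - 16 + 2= -80*t^2 - 8*t + 16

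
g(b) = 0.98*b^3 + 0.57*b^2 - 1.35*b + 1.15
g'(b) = 2.94*b^2 + 1.14*b - 1.35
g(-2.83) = -12.68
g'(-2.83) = 18.97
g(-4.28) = -59.47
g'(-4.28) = 47.63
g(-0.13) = 1.33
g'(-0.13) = -1.45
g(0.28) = 0.84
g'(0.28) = -0.80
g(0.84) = 1.00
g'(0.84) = 1.68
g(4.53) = 97.83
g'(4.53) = 64.15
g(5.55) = 178.75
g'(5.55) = 95.54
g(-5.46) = -134.00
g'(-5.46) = 80.07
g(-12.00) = -1594.01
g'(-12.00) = 408.33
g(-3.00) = -16.13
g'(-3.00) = 21.69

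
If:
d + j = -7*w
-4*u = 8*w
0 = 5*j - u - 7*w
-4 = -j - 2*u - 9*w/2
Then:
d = -64/3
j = 8/3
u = -16/3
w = 8/3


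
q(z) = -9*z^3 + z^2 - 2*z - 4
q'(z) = -27*z^2 + 2*z - 2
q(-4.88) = 1075.50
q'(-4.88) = -654.75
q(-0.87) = 4.42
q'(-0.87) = -24.18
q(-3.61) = 439.67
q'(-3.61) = -361.09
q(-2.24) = 106.65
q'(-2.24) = -141.96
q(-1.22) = 16.27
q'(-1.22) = -44.63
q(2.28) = -110.03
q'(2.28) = -137.80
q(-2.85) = 218.16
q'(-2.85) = -227.01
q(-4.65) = 931.82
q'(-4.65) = -595.11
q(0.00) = -4.00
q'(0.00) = -2.00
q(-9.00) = 6656.00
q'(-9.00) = -2207.00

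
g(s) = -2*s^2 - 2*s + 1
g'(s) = -4*s - 2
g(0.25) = 0.38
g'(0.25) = -3.00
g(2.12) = -12.23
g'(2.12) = -10.48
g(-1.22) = 0.46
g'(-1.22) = 2.88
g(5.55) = -71.70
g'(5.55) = -24.20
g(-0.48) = 1.50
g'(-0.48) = -0.08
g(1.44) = -6.03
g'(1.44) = -7.76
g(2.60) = -17.72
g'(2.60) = -12.40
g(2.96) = -22.44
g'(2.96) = -13.84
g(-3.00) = -11.00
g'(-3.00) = 10.00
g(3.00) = -23.00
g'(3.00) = -14.00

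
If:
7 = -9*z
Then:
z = -7/9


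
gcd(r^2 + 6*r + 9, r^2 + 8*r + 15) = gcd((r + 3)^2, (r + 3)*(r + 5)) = r + 3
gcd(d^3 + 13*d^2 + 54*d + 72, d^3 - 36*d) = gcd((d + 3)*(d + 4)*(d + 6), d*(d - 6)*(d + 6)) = d + 6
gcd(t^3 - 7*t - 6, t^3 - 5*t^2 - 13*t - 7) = t + 1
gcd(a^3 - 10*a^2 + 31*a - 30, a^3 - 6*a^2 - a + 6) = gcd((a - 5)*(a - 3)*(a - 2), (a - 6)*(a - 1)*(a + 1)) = 1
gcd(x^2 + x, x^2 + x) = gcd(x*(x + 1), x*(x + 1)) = x^2 + x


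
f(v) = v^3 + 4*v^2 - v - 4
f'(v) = 3*v^2 + 8*v - 1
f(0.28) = -3.94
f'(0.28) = 1.48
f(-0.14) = -3.78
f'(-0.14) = -2.06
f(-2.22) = 6.99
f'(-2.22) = -3.97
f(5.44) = 269.92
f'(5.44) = 131.30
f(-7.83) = -230.98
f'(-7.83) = 120.29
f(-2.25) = 7.11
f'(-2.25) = -3.81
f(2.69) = 41.72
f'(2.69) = 42.23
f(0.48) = -3.45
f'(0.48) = 3.53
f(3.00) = 56.00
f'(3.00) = 50.00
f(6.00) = 350.00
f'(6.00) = 155.00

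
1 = 1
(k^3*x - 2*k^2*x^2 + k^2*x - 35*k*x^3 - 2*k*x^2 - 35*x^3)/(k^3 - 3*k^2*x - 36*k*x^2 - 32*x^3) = x*(-k^3 + 2*k^2*x - k^2 + 35*k*x^2 + 2*k*x + 35*x^2)/(-k^3 + 3*k^2*x + 36*k*x^2 + 32*x^3)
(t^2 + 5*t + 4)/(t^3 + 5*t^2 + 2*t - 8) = (t + 1)/(t^2 + t - 2)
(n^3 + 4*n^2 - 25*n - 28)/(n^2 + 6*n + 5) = (n^2 + 3*n - 28)/(n + 5)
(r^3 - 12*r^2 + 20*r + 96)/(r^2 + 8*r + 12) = (r^2 - 14*r + 48)/(r + 6)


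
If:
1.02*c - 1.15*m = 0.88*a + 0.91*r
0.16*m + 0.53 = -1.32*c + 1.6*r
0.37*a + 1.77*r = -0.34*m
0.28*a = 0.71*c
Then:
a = -0.74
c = -0.29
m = 0.22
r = 0.11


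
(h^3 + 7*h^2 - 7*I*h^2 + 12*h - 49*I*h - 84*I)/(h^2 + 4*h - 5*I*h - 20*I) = (h^2 + h*(3 - 7*I) - 21*I)/(h - 5*I)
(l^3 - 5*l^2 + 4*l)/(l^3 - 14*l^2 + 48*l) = (l^2 - 5*l + 4)/(l^2 - 14*l + 48)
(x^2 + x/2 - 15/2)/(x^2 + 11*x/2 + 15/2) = (2*x - 5)/(2*x + 5)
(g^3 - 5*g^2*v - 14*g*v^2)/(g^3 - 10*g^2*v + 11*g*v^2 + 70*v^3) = g/(g - 5*v)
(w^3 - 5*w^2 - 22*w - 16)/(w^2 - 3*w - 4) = (w^2 - 6*w - 16)/(w - 4)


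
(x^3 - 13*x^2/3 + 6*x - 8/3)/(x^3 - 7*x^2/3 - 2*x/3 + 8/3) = (x - 1)/(x + 1)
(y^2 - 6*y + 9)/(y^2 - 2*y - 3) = (y - 3)/(y + 1)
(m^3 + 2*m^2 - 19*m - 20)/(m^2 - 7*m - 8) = (m^2 + m - 20)/(m - 8)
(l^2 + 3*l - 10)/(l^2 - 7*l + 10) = (l + 5)/(l - 5)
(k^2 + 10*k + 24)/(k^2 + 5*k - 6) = (k + 4)/(k - 1)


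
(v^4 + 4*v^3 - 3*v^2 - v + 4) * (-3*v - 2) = -3*v^5 - 14*v^4 + v^3 + 9*v^2 - 10*v - 8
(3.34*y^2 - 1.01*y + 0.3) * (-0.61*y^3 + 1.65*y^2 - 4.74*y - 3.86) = -2.0374*y^5 + 6.1271*y^4 - 17.6811*y^3 - 7.61*y^2 + 2.4766*y - 1.158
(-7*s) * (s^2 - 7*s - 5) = -7*s^3 + 49*s^2 + 35*s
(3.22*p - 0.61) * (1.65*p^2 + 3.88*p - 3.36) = 5.313*p^3 + 11.4871*p^2 - 13.186*p + 2.0496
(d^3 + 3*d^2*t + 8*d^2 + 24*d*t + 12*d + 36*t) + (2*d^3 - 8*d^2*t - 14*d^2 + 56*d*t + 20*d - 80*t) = 3*d^3 - 5*d^2*t - 6*d^2 + 80*d*t + 32*d - 44*t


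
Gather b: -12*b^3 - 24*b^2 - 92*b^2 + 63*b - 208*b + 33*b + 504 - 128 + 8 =-12*b^3 - 116*b^2 - 112*b + 384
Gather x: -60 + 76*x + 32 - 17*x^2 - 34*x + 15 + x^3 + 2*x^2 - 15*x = x^3 - 15*x^2 + 27*x - 13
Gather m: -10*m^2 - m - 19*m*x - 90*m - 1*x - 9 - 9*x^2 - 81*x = -10*m^2 + m*(-19*x - 91) - 9*x^2 - 82*x - 9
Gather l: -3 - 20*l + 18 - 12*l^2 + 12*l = -12*l^2 - 8*l + 15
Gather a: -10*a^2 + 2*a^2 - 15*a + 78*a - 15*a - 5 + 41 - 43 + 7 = -8*a^2 + 48*a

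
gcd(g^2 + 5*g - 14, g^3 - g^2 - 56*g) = g + 7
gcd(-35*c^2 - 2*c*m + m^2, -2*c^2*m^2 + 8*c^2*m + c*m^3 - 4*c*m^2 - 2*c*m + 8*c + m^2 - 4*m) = 1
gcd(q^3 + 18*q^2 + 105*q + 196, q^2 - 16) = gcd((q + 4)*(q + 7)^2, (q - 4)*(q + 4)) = q + 4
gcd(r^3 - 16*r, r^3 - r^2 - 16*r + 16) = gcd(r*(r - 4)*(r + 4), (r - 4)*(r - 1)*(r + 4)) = r^2 - 16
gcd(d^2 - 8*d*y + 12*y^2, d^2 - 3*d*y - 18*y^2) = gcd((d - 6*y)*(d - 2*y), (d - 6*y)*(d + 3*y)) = -d + 6*y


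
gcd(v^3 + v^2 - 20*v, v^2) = v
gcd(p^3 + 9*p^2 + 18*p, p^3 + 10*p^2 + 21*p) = p^2 + 3*p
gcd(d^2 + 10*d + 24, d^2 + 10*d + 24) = d^2 + 10*d + 24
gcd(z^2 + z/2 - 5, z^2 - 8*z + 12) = z - 2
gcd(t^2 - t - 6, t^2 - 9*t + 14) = 1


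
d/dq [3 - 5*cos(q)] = 5*sin(q)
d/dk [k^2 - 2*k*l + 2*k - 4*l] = 2*k - 2*l + 2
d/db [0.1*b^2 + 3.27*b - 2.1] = 0.2*b + 3.27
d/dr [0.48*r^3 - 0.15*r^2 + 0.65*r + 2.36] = 1.44*r^2 - 0.3*r + 0.65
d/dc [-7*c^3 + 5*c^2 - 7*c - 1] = -21*c^2 + 10*c - 7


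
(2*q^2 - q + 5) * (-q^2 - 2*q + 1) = -2*q^4 - 3*q^3 - q^2 - 11*q + 5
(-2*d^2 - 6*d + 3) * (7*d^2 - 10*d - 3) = -14*d^4 - 22*d^3 + 87*d^2 - 12*d - 9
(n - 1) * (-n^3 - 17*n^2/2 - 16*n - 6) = -n^4 - 15*n^3/2 - 15*n^2/2 + 10*n + 6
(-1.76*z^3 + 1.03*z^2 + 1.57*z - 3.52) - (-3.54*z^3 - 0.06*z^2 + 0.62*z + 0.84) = 1.78*z^3 + 1.09*z^2 + 0.95*z - 4.36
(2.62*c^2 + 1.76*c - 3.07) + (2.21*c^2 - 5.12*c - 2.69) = 4.83*c^2 - 3.36*c - 5.76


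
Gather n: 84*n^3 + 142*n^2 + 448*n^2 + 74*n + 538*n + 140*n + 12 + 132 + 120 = 84*n^3 + 590*n^2 + 752*n + 264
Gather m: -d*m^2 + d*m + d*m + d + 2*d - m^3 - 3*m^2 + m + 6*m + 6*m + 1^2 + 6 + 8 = 3*d - m^3 + m^2*(-d - 3) + m*(2*d + 13) + 15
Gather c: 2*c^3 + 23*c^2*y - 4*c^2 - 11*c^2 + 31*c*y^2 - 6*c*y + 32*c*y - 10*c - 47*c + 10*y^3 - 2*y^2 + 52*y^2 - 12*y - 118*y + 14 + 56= 2*c^3 + c^2*(23*y - 15) + c*(31*y^2 + 26*y - 57) + 10*y^3 + 50*y^2 - 130*y + 70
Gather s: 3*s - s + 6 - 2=2*s + 4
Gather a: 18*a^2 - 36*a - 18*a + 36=18*a^2 - 54*a + 36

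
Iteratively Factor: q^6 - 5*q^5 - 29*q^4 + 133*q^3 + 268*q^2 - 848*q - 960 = (q - 5)*(q^5 - 29*q^3 - 12*q^2 + 208*q + 192) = (q - 5)*(q + 3)*(q^4 - 3*q^3 - 20*q^2 + 48*q + 64) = (q - 5)*(q - 4)*(q + 3)*(q^3 + q^2 - 16*q - 16) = (q - 5)*(q - 4)^2*(q + 3)*(q^2 + 5*q + 4) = (q - 5)*(q - 4)^2*(q + 1)*(q + 3)*(q + 4)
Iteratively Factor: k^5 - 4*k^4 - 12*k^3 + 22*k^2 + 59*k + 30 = (k + 1)*(k^4 - 5*k^3 - 7*k^2 + 29*k + 30) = (k - 3)*(k + 1)*(k^3 - 2*k^2 - 13*k - 10) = (k - 3)*(k + 1)^2*(k^2 - 3*k - 10) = (k - 5)*(k - 3)*(k + 1)^2*(k + 2)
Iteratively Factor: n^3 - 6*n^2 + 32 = (n + 2)*(n^2 - 8*n + 16) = (n - 4)*(n + 2)*(n - 4)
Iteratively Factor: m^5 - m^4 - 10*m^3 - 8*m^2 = (m + 2)*(m^4 - 3*m^3 - 4*m^2) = m*(m + 2)*(m^3 - 3*m^2 - 4*m) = m*(m + 1)*(m + 2)*(m^2 - 4*m) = m*(m - 4)*(m + 1)*(m + 2)*(m)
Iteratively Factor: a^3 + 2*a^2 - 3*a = (a + 3)*(a^2 - a) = a*(a + 3)*(a - 1)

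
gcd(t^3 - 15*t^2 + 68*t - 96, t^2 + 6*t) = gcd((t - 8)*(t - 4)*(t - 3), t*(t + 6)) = 1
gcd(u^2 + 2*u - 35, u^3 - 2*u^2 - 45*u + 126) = u + 7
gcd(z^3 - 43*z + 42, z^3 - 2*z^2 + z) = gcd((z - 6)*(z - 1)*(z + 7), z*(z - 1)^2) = z - 1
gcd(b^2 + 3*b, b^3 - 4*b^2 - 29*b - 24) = b + 3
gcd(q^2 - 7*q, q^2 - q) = q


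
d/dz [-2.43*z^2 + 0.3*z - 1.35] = 0.3 - 4.86*z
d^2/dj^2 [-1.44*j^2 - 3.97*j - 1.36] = -2.88000000000000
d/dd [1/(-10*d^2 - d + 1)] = (20*d + 1)/(10*d^2 + d - 1)^2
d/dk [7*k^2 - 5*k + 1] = 14*k - 5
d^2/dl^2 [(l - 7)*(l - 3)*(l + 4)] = 6*l - 12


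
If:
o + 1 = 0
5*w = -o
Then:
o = -1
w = 1/5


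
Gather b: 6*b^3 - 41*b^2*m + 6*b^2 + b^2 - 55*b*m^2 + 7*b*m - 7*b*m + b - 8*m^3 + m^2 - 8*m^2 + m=6*b^3 + b^2*(7 - 41*m) + b*(1 - 55*m^2) - 8*m^3 - 7*m^2 + m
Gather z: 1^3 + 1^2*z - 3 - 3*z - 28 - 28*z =-30*z - 30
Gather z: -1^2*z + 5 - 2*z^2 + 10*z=-2*z^2 + 9*z + 5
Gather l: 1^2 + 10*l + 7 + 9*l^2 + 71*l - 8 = 9*l^2 + 81*l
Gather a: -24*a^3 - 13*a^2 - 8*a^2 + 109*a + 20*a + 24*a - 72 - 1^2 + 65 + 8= -24*a^3 - 21*a^2 + 153*a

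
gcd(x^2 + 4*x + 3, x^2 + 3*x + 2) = x + 1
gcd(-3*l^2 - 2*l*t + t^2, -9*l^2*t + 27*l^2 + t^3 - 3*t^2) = -3*l + t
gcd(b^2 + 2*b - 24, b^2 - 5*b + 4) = b - 4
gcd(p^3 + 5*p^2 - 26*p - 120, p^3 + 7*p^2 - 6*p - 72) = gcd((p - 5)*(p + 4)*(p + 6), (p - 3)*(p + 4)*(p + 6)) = p^2 + 10*p + 24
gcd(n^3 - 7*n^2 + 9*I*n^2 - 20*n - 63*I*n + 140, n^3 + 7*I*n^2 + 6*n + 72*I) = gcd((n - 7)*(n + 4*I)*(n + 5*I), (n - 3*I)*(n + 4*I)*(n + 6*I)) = n + 4*I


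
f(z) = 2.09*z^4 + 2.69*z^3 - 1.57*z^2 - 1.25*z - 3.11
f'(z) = 8.36*z^3 + 8.07*z^2 - 3.14*z - 1.25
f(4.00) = 673.97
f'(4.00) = 650.35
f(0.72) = -3.26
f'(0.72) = 3.79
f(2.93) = 201.45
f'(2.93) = 269.12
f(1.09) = 0.10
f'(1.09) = 15.74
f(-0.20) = -2.94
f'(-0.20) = -0.37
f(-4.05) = 359.80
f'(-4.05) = -411.52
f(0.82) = -2.76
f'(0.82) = 6.21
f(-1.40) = -3.79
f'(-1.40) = -3.98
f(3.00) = 220.93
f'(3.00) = 287.68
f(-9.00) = 11632.45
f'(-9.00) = -5413.76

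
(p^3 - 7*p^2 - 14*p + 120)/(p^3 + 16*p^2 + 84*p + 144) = (p^2 - 11*p + 30)/(p^2 + 12*p + 36)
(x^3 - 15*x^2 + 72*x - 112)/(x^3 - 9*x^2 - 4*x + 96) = (x^2 - 11*x + 28)/(x^2 - 5*x - 24)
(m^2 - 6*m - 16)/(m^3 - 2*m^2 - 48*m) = (m + 2)/(m*(m + 6))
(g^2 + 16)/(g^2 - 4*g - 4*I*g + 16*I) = (g + 4*I)/(g - 4)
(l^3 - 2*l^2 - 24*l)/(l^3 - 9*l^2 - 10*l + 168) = l/(l - 7)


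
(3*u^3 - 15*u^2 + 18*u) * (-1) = -3*u^3 + 15*u^2 - 18*u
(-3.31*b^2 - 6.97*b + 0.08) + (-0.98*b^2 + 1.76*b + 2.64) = -4.29*b^2 - 5.21*b + 2.72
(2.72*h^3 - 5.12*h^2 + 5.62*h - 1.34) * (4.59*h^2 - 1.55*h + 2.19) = 12.4848*h^5 - 27.7168*h^4 + 39.6886*h^3 - 26.0744*h^2 + 14.3848*h - 2.9346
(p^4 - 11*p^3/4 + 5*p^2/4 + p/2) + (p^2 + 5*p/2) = p^4 - 11*p^3/4 + 9*p^2/4 + 3*p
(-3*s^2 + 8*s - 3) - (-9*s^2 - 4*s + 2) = 6*s^2 + 12*s - 5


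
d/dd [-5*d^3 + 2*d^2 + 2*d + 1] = -15*d^2 + 4*d + 2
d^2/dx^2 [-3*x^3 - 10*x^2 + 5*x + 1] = -18*x - 20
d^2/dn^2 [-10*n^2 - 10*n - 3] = -20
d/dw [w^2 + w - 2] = 2*w + 1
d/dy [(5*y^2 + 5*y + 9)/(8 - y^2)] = (5*y^2 + 98*y + 40)/(y^4 - 16*y^2 + 64)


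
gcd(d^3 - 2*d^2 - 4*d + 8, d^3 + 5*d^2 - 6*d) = 1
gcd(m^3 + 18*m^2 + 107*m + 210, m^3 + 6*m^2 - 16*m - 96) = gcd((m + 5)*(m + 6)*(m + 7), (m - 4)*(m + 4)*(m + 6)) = m + 6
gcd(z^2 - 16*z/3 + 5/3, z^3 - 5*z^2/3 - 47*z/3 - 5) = z - 5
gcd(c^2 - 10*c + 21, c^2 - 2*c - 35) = c - 7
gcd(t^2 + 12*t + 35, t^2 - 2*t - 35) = t + 5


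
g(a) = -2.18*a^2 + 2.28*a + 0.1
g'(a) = 2.28 - 4.36*a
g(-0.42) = -1.24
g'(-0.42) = 4.11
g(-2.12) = -14.53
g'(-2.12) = 11.52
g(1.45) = -1.18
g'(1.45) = -4.04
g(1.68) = -2.22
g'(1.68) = -5.04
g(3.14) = -14.23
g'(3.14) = -11.41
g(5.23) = -47.60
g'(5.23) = -20.52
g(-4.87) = -62.71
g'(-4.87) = 23.51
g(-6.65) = -111.47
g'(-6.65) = 31.27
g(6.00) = -64.70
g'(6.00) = -23.88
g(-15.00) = -524.60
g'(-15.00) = 67.68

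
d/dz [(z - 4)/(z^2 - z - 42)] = (z^2 - z - (z - 4)*(2*z - 1) - 42)/(-z^2 + z + 42)^2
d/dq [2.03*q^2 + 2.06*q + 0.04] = 4.06*q + 2.06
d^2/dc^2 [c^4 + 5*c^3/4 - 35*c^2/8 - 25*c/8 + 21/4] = 12*c^2 + 15*c/2 - 35/4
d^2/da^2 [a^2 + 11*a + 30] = 2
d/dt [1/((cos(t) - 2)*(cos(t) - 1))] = (2*cos(t) - 3)*sin(t)/((cos(t) - 2)^2*(cos(t) - 1)^2)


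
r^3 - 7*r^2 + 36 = (r - 6)*(r - 3)*(r + 2)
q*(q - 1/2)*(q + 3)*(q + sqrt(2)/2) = q^4 + sqrt(2)*q^3/2 + 5*q^3/2 - 3*q^2/2 + 5*sqrt(2)*q^2/4 - 3*sqrt(2)*q/4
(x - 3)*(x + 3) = x^2 - 9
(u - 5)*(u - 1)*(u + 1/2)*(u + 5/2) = u^4 - 3*u^3 - 47*u^2/4 + 15*u/2 + 25/4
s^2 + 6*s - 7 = (s - 1)*(s + 7)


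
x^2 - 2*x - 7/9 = (x - 7/3)*(x + 1/3)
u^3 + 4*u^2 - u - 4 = (u - 1)*(u + 1)*(u + 4)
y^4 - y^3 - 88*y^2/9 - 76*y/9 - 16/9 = (y - 4)*(y + 1/3)*(y + 2/3)*(y + 2)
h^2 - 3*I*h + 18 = (h - 6*I)*(h + 3*I)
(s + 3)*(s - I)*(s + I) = s^3 + 3*s^2 + s + 3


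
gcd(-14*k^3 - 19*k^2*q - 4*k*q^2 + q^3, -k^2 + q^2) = k + q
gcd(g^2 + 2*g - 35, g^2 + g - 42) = g + 7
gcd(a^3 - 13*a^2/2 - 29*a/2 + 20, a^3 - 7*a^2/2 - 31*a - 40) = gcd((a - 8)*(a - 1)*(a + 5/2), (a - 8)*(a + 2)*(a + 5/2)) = a^2 - 11*a/2 - 20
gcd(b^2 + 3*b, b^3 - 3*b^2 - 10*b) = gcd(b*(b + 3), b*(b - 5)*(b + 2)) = b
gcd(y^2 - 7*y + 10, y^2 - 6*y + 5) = y - 5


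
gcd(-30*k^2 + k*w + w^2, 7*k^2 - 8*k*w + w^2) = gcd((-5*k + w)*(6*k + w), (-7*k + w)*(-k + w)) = 1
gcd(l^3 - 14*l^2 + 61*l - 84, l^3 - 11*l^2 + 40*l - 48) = l^2 - 7*l + 12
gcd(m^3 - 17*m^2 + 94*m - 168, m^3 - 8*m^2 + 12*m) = m - 6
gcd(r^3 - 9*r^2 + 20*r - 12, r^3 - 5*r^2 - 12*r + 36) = r^2 - 8*r + 12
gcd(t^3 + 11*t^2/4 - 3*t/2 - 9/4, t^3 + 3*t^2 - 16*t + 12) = t - 1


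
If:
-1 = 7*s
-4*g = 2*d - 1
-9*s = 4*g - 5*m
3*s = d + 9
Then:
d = -66/7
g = 139/28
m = 26/7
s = -1/7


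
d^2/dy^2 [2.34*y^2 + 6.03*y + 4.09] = 4.68000000000000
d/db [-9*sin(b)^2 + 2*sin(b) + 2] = 2*(1 - 9*sin(b))*cos(b)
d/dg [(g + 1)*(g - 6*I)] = 2*g + 1 - 6*I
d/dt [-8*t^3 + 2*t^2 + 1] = 4*t*(1 - 6*t)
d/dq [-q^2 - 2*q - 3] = -2*q - 2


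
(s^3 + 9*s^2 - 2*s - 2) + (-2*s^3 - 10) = -s^3 + 9*s^2 - 2*s - 12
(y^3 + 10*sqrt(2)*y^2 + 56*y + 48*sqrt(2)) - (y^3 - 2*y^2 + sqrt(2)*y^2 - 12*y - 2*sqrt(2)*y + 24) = 2*y^2 + 9*sqrt(2)*y^2 + 2*sqrt(2)*y + 68*y - 24 + 48*sqrt(2)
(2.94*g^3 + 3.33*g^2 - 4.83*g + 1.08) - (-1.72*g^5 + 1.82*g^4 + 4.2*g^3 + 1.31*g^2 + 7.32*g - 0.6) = 1.72*g^5 - 1.82*g^4 - 1.26*g^3 + 2.02*g^2 - 12.15*g + 1.68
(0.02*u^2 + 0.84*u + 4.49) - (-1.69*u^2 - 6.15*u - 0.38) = 1.71*u^2 + 6.99*u + 4.87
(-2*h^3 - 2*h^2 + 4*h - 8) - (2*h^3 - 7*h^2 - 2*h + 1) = -4*h^3 + 5*h^2 + 6*h - 9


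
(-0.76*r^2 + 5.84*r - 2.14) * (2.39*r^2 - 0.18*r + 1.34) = -1.8164*r^4 + 14.0944*r^3 - 7.1842*r^2 + 8.2108*r - 2.8676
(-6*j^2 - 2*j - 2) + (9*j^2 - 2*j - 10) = 3*j^2 - 4*j - 12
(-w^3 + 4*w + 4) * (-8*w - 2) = 8*w^4 + 2*w^3 - 32*w^2 - 40*w - 8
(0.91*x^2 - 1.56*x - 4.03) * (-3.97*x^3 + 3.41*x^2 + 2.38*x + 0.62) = -3.6127*x^5 + 9.2963*x^4 + 12.8453*x^3 - 16.8909*x^2 - 10.5586*x - 2.4986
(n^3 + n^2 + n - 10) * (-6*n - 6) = -6*n^4 - 12*n^3 - 12*n^2 + 54*n + 60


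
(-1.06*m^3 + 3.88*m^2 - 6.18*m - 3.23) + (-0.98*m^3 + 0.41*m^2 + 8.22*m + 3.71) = -2.04*m^3 + 4.29*m^2 + 2.04*m + 0.48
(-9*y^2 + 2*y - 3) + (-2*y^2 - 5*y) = -11*y^2 - 3*y - 3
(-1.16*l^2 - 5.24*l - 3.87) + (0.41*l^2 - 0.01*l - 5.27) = -0.75*l^2 - 5.25*l - 9.14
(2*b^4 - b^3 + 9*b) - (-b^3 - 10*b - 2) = 2*b^4 + 19*b + 2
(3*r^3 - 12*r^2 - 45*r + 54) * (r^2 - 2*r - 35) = 3*r^5 - 18*r^4 - 126*r^3 + 564*r^2 + 1467*r - 1890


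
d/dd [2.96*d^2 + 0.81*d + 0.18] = 5.92*d + 0.81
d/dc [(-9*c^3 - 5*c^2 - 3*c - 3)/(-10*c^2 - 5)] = (18*c^4 + 21*c^2 - 2*c + 3)/(5*(4*c^4 + 4*c^2 + 1))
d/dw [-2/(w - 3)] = 2/(w - 3)^2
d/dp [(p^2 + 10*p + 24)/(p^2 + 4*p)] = -6/p^2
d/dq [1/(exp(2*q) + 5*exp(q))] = (-2*exp(q) - 5)*exp(-q)/(exp(q) + 5)^2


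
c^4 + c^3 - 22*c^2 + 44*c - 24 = (c - 2)^2*(c - 1)*(c + 6)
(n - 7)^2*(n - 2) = n^3 - 16*n^2 + 77*n - 98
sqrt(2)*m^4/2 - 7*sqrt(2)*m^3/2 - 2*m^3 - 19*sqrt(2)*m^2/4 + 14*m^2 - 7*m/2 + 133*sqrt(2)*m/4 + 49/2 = (m - 7)*(m - 7*sqrt(2)/2)*(m + sqrt(2))*(sqrt(2)*m/2 + 1/2)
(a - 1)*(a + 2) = a^2 + a - 2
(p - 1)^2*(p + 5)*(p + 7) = p^4 + 10*p^3 + 12*p^2 - 58*p + 35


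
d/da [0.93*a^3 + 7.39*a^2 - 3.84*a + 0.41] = 2.79*a^2 + 14.78*a - 3.84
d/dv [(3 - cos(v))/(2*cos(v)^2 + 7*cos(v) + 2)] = (12*cos(v) - cos(2*v) + 22)*sin(v)/(7*cos(v) + cos(2*v) + 3)^2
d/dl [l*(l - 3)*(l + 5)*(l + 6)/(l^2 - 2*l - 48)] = 2*(l^3 - 11*l^2 - 16*l + 60)/(l^2 - 16*l + 64)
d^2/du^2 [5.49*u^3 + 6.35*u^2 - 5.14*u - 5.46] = 32.94*u + 12.7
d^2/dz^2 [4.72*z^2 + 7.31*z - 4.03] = 9.44000000000000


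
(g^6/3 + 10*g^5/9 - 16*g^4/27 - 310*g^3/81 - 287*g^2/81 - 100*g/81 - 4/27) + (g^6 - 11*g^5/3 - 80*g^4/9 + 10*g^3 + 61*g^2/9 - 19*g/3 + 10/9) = 4*g^6/3 - 23*g^5/9 - 256*g^4/27 + 500*g^3/81 + 262*g^2/81 - 613*g/81 + 26/27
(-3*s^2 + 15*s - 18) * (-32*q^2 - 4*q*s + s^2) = 96*q^2*s^2 - 480*q^2*s + 576*q^2 + 12*q*s^3 - 60*q*s^2 + 72*q*s - 3*s^4 + 15*s^3 - 18*s^2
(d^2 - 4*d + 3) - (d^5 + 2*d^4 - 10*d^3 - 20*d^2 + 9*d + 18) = -d^5 - 2*d^4 + 10*d^3 + 21*d^2 - 13*d - 15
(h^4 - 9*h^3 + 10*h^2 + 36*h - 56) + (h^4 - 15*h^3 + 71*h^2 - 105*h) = 2*h^4 - 24*h^3 + 81*h^2 - 69*h - 56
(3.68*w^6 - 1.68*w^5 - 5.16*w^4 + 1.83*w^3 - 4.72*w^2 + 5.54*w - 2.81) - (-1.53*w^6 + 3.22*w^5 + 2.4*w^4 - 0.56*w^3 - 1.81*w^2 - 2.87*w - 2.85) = 5.21*w^6 - 4.9*w^5 - 7.56*w^4 + 2.39*w^3 - 2.91*w^2 + 8.41*w + 0.04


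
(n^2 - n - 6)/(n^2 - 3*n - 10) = (n - 3)/(n - 5)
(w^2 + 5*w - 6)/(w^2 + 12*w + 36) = (w - 1)/(w + 6)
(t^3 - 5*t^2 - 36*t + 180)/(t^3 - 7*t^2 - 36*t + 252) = (t - 5)/(t - 7)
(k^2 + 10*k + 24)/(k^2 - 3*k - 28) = (k + 6)/(k - 7)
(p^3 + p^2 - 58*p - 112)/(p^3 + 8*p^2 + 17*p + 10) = (p^2 - p - 56)/(p^2 + 6*p + 5)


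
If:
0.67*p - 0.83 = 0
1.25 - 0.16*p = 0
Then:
No Solution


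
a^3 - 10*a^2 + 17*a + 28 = (a - 7)*(a - 4)*(a + 1)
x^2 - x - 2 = (x - 2)*(x + 1)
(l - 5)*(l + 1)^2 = l^3 - 3*l^2 - 9*l - 5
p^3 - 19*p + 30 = (p - 3)*(p - 2)*(p + 5)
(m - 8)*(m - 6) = m^2 - 14*m + 48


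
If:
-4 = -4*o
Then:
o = 1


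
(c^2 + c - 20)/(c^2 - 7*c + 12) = (c + 5)/(c - 3)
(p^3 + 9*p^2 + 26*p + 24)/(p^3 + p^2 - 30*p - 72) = (p + 2)/(p - 6)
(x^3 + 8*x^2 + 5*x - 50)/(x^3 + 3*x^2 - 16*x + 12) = (x^2 + 10*x + 25)/(x^2 + 5*x - 6)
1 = 1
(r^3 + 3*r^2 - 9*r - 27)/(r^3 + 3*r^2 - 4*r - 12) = (r^2 - 9)/(r^2 - 4)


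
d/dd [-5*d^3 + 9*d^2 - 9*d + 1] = -15*d^2 + 18*d - 9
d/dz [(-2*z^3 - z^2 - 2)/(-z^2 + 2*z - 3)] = 2*(z^4 - 4*z^3 + 8*z^2 + z + 2)/(z^4 - 4*z^3 + 10*z^2 - 12*z + 9)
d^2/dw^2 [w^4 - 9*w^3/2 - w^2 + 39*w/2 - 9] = 12*w^2 - 27*w - 2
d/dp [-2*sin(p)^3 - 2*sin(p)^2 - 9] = -2*(3*sin(p) + 2)*sin(p)*cos(p)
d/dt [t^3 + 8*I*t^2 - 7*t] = 3*t^2 + 16*I*t - 7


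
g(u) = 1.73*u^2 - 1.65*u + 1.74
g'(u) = 3.46*u - 1.65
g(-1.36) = 7.18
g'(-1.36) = -6.36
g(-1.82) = 10.47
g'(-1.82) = -7.95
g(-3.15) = 24.10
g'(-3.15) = -12.55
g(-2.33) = 14.98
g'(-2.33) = -9.71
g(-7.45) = 110.05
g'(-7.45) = -27.43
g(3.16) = 13.80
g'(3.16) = 9.28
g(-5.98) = 73.47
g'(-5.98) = -22.34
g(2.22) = 6.60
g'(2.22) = 6.03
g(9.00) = 127.02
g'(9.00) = 29.49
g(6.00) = 54.12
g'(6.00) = 19.11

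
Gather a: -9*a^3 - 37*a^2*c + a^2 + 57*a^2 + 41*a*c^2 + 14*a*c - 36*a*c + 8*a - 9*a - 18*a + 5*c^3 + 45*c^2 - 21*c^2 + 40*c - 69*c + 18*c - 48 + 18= -9*a^3 + a^2*(58 - 37*c) + a*(41*c^2 - 22*c - 19) + 5*c^3 + 24*c^2 - 11*c - 30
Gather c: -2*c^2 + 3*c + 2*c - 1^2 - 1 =-2*c^2 + 5*c - 2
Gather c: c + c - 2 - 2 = 2*c - 4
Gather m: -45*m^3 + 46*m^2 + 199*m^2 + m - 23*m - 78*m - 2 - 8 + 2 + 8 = -45*m^3 + 245*m^2 - 100*m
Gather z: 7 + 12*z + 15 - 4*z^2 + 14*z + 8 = -4*z^2 + 26*z + 30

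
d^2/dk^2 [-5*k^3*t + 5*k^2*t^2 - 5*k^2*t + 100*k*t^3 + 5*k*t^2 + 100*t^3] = 10*t*(-3*k + t - 1)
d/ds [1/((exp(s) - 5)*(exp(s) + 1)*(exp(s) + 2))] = -((exp(s) - 5)*(exp(s) + 1) + (exp(s) - 5)*(exp(s) + 2) + (exp(s) + 1)*(exp(s) + 2))/(4*(exp(s) - 5)^2*(exp(s) + 2)^2*cosh(s/2)^2)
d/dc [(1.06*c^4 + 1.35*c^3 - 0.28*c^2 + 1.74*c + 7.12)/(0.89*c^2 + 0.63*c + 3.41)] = (1.8868*c^5 + 3.2049*c^4 + 16.1594*c^3 + 12.0855*c^2 - 14.5832*c + 1.4478)/(0.7921*c^4 + 1.1214*c^3 + 6.4667*c^2 + 4.2966*c + 11.6281)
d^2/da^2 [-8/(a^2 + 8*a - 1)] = 16*(a^2 + 8*a - 4*(a + 4)^2 - 1)/(a^2 + 8*a - 1)^3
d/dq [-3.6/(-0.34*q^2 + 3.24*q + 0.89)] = (11.664 - 2.448*q)/(-0.34*q^2 + 3.24*q + 0.89)^2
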